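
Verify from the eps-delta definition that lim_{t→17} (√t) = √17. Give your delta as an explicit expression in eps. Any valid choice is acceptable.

delta = min(17, √17·eps)

Let eps > 0. We want delta > 0 such that 0 < |t − 17| < delta implies |√t − √17| < eps.
Rationalise: √t − √17 = (t − 17)/(√t + √17), so |√t − √17| = |t − 17|/(√t + √17).
Restrict delta ≤ 17 so that |t − 17| < 17 forces t > 0, and then √t + √17 > √17.
Hence |√t − √17| < |t − 17|/√17, which is < eps once |t − 17| < √17·eps.
Take delta = min(17, √17·eps). If 0 < |t − 17| < delta then t > 0 and |√t − √17| < |t − 17|/√17 < eps.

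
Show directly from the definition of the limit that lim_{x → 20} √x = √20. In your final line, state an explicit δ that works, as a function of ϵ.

δ = min(20, √20·ϵ)

Let ϵ > 0 be given. We want δ > 0 such that 0 < |x − 20| < δ implies |√x − √20| < ϵ.
Rationalise: √x − √20 = (x − 20)/(√x + √20), so |√x − √20| = |x − 20|/(√x + √20).
Restrict δ ≤ 20 so that |x − 20| < 20 forces x > 0, and then √x + √20 > √20.
Hence |√x − √20| < |x − 20|/√20, which is < ϵ once |x − 20| < √20·ϵ.
Take δ = min(20, √20·ϵ). If 0 < |x − 20| < δ then x > 0 and |√x − √20| < |x − 20|/√20 < ϵ.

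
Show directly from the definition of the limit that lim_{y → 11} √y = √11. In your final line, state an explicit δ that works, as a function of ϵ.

δ = min(11, √11·ϵ)

Suppose ϵ > 0. We want δ > 0 such that 0 < |y − 11| < δ implies |√y − √11| < ϵ.
Multiplying by the conjugate, |√y − √11| = |y − 11|/(√y + √11).
Restrict δ ≤ 11 so that |y − 11| < 11 forces y > 0, and then √y + √11 > √11.
Hence |√y − √11| < |y − 11|/√11, which is < ϵ once |y − 11| < √11·ϵ.
Take δ = min(11, √11·ϵ). If 0 < |y − 11| < δ then y > 0 and |√y − √11| < |y − 11|/√11 < ϵ.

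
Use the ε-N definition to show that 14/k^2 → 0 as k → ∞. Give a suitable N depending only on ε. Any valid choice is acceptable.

N = (14/ε)^{1/2}

Fix ε > 0. For k ≥ 1, |14/k^2 − 0| = 14/k^2.
14/k^2 < ε ⇔ k^2 > 14/ε ⇔ k > (14/ε)^{1/2}.
Take N = (14/ε)^{1/2}. Then k > N implies 14/k^2 < ε.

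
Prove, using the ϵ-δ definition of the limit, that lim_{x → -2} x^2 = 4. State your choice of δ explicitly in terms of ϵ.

δ = min(1, ϵ/5)

Suppose ϵ > 0. We seek δ > 0 with 0 < |x + 2| < δ ⇒ |x^2 − 4| < ϵ.
Factor: x^2 − 4 = (x + 2)(x - 2), so |x^2 − 4| = |x + 2|·|x - 2|.
Impose δ ≤ 1 so that |x| < 3; then |x - 2| ≤ 5.
Hence |x^2 − 4| ≤ 5|x + 2|, which is < ϵ once |x + 2| < ϵ/5.
Take δ = min(1, ϵ/5). If 0 < |x + 2| < δ then both bounds hold and |x^2 − 4| ≤ 5|x + 2| < 5·(ϵ/5) = ϵ.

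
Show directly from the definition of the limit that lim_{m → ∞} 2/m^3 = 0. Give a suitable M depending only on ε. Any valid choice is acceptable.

M = (2/ε)^{1/3}

Fix ε > 0. For m ≥ 1, |2/m^3 − 0| = 2/m^3.
2/m^3 < ε ⇔ m^3 > 2/ε ⇔ m > (2/ε)^{1/3}.
Take M = (2/ε)^{1/3}. Then m > M implies 2/m^3 < ε.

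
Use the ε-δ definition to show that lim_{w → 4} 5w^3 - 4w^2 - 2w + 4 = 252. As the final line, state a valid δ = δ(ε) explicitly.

δ = min(1, ε/267)

Suppose ε > 0. We want δ > 0 such that 0 < |w − 4| < δ implies |(5w^3 - 4w^2 - 2w + 4) − 252| < ε.
(5w^3 - 4w^2 - 2w + 4) − 252 = 5w^3 - 4w^2 - 2w - 248 = (w − 4)(5w^2 + 16w + 62).
So |(5w^3 - 4w^2 - 2w + 4) − 252| = |w − 4|·|5w^2 + 16w + 62|.
Require δ ≤ 1. Then |w − 4| < 1 gives |w| < 5, and by the triangle inequality |5w^2 + 16w + 62| ≤ 5·5^2 + 16·5 + 62 = 267.
Hence |(5w^3 - 4w^2 - 2w + 4) − 252| ≤ 267|w − 4| < ε provided |w − 4| < ε/267.
Choosing δ = min(1, ε/267) ensures both conditions, hence |(5w^3 - 4w^2 - 2w + 4) − 252| < ε.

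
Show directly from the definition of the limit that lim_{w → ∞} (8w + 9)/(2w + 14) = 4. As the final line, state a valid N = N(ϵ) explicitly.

Fix ϵ > 0. We seek N > 0 such that w > N implies |(8w + 9)/(2w + 14) − 4| < ϵ.
(8w + 9)/(2w + 14) − 4 = (2(8w + 9) − 8(2w + 14)) / (2(2w + 14)) = -94/(2(2w + 14)).
For w > 0 we have 2w + 14 > 2w, so |(8w + 9)/(2w + 14) − 4| = 94/(2(2w + 14)) < 94/(2·2w) = (47/2)/w.
Thus |(8w + 9)/(2w + 14) − 4| < ϵ whenever w > (47/2)/ϵ.
Take N = (47/2)/ϵ. If w > N then |(8w + 9)/(2w + 14) − 4| < (47/2)/w < ϵ.

N = (47/2)/ϵ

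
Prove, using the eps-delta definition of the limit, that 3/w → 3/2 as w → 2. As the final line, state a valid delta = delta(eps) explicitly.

Suppose eps > 0. We seek delta > 0 such that 0 < |w − 2| < delta implies |3/w − (3/2)| < eps.
|3/w − (3/2)| = 3·|2 − w|/(2·|w|) = 3|w − 2|/(2|w|).
Require delta ≤ 1 so that |w| > 2 − 1 = 1, hence 2|w| > 2.
Then |3/w − (3/2)| < 3|w − 2|/2, which is < eps when |w − 2| < (2/3)eps.
Take delta = min(1, (2/3)eps). Then 0 < |w − 2| < delta gives both |w − 2| < 1 and |w − 2| < (2/3)eps, so |3/w − (3/2)| < eps.

delta = min(1, (2/3)eps)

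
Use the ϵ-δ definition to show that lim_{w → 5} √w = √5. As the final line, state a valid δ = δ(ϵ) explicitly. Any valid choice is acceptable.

δ = min(5, √5·ϵ)

Let ϵ > 0. We want δ > 0 such that 0 < |w − 5| < δ implies |√w − √5| < ϵ.
Multiplying by the conjugate, |√w − √5| = |w − 5|/(√w + √5).
Restrict δ ≤ 5 so that |w − 5| < 5 forces w > 0, and then √w + √5 > √5.
Hence |√w − √5| < |w − 5|/√5, which is < ϵ once |w − 5| < √5·ϵ.
Take δ = min(5, √5·ϵ). If 0 < |w − 5| < δ then w > 0 and |√w − √5| < |w − 5|/√5 < ϵ.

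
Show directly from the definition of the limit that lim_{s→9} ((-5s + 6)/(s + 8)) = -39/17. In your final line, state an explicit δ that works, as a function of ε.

Let ε > 0 be given. We want δ > 0 with 0 < |s − 9| < δ ⇒ |(-5s + 6)/(s + 8) + 39/17| < ε.
Combining over a common denominator, (-5s + 6)/(s + 8) + 39/17 = [(-5s + 6)·17 − (-39)·(s + 8)] / [17·(s + 8)] = -46(s − 9) / (17(s + 8)).
So |(-5s + 6)/(s + 8) + 39/17| = 46|s − 9| / (17·|s + 8|).
Require δ ≤ 17/2, so |s + 8| ≥ |17| − |s − 9| > 17 − 17/2 = 17/2.
Hence |(-5s + 6)/(s + 8) + 39/17| < 46|s − 9|/(17·(17/2)) = (92/289)|s − 9|, which is < ε once |s − 9| < (289/92)ε.
Take δ = min(17/2, (289/92)ε). Then 0 < |s − 9| < δ forces both bounds, so |(-5s + 6)/(s + 8) + 39/17| < ε.

δ = min(17/2, (289/92)ε)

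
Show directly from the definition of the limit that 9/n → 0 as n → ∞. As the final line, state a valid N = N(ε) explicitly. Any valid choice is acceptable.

N = 9/ε

Let ε > 0. For n ≥ 1, |9/n − 0| = 9/(n) ≤ 9/n.
We need 9/n < ε, i.e. n > 9/ε.
Take N = 9/ε. If n > N then |9/n| ≤ 9/n < ε.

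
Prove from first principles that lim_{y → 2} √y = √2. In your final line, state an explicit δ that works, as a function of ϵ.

Let ϵ > 0 be given. We want δ > 0 such that 0 < |y − 2| < δ implies |√y − √2| < ϵ.
Rationalise: √y − √2 = (y − 2)/(√y + √2), so |√y − √2| = |y − 2|/(√y + √2).
Restrict δ ≤ 2 so that |y − 2| < 2 forces y > 0, and then √y + √2 > √2.
Hence |√y − √2| < |y − 2|/√2, which is < ϵ once |y − 2| < √2·ϵ.
Take δ = min(2, √2·ϵ). If 0 < |y − 2| < δ then y > 0 and |√y − √2| < |y − 2|/√2 < ϵ.

δ = min(2, √2·ϵ)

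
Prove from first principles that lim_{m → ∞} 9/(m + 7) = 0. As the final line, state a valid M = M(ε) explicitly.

Fix ε > 0. For m ≥ 1, |9/(m + 7) − 0| = 9/(m + 7) ≤ 9/m.
We need 9/m < ε, i.e. m > 9/ε.
Take M = 9/ε. If m > M then |9/(m + 7)| ≤ 9/m < ε.

M = 9/ε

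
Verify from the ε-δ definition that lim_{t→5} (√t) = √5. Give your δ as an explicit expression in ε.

δ = min(5, √5·ε)

Suppose ε > 0. We want δ > 0 such that 0 < |t − 5| < δ implies |√t − √5| < ε.
Multiplying by the conjugate, |√t − √5| = |t − 5|/(√t + √5).
Restrict δ ≤ 5 so that |t − 5| < 5 forces t > 0, and then √t + √5 > √5.
Hence |√t − √5| < |t − 5|/√5, which is < ε once |t − 5| < √5·ε.
Take δ = min(5, √5·ε). If 0 < |t − 5| < δ then t > 0 and |√t − √5| < |t − 5|/√5 < ε.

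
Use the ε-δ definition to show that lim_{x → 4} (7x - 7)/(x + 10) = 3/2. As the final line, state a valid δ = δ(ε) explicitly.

δ = min(7, (14/11)ε)

Suppose ε > 0. We want δ > 0 with 0 < |x − 4| < δ ⇒ |(7x - 7)/(x + 10) − (3/2)| < ε.
Combining over a common denominator, (7x - 7)/(x + 10) − (3/2) = [(7x - 7)·14 − 21·(x + 10)] / [14·(x + 10)] = 77(x − 4) / (14(x + 10)).
So |(7x - 7)/(x + 10) − (3/2)| = 77|x − 4| / (14·|x + 10|).
Require δ ≤ 7, so |x + 10| ≥ |14| − |x − 4| > 14 − 7 = 7.
Hence |(7x - 7)/(x + 10) − (3/2)| < 77|x − 4|/(14·7) = (11/14)|x − 4|, which is < ε once |x − 4| < (14/11)ε.
Take δ = min(7, (14/11)ε). Then 0 < |x − 4| < δ forces both bounds, so |(7x - 7)/(x + 10) − (3/2)| < ε.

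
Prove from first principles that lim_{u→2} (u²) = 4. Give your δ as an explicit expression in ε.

Fix ε > 0. We seek δ > 0 with 0 < |u − 2| < δ ⇒ |u² − 4| < ε.
Factor: u² − 4 = (u − 2)(u + 2), so |u² − 4| = |u − 2|·|u + 2|.
Restrict δ ≤ 1. Then |u − 2| < 1 gives |u| < 3, so by the triangle inequality |u + 2| ≤ 3 + 2 = 5.
Hence |u² − 4| ≤ 5|u − 2|, which is < ε once |u − 2| < ε/5.
Take δ = min(1, ε/5). If 0 < |u − 2| < δ then both bounds hold and |u² − 4| ≤ 5|u − 2| < 5·(ε/5) = ε.

δ = min(1, ε/5)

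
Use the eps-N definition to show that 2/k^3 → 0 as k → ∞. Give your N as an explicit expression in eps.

N = (2/eps)^{1/3}

Fix eps > 0. For k ≥ 1, |2/k^3 − 0| = 2/k^3.
2/k^3 < eps ⇔ k^3 > 2/eps ⇔ k > (2/eps)^{1/3}.
Take N = (2/eps)^{1/3}. Then k > N implies 2/k^3 < eps.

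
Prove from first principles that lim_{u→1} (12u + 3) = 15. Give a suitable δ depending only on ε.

δ = ε/12

Let ε > 0. We need δ > 0 so that 0 < |u − 1| < δ implies |(12u + 3) − 15| < ε.
Since (12u + 3) − 15 = 12(u − 1), we have |(12u + 3) − 15| = 12|u − 1|.
Thus it suffices that |u − 1| < ε/12.
Choosing δ = ε/12 gives |(12u + 3) − 15| = 12|u − 1| < ε whenever |u − 1| < δ.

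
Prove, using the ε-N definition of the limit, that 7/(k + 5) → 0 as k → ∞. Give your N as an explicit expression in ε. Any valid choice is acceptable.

N = 7/ε

Fix ε > 0. For k ≥ 1, |7/(k + 5) − 0| = 7/(k + 5) ≤ 7/k.
We need 7/k < ε, i.e. k > 7/ε.
Take N = 7/ε. If k > N then |7/(k + 5)| ≤ 7/k < ε.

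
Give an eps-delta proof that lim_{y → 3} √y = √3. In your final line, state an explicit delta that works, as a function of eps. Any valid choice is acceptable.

Let eps > 0. We want delta > 0 such that 0 < |y − 3| < delta implies |√y − √3| < eps.
Rationalise: √y − √3 = (y − 3)/(√y + √3), so |√y − √3| = |y − 3|/(√y + √3).
Restrict delta ≤ 3 so that |y − 3| < 3 forces y > 0, and then √y + √3 > √3.
Hence |√y − √3| < |y − 3|/√3, which is < eps once |y − 3| < √3·eps.
Take delta = min(3, √3·eps). If 0 < |y − 3| < delta then y > 0 and |√y − √3| < |y − 3|/√3 < eps.

delta = min(3, √3·eps)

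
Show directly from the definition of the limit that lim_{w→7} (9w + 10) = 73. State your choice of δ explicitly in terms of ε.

δ = ε/9

Suppose ε > 0. We need δ > 0 so that 0 < |w − 7| < δ implies |(9w + 10) − 73| < ε.
Since (9w + 10) − 73 = 9(w − 7), we have |(9w + 10) − 73| = 9|w − 7|.
So 9|w − 7| < ε exactly when |w − 7| < ε/9.
Choosing δ = ε/9 gives |(9w + 10) − 73| = 9|w − 7| < ε whenever |w − 7| < δ.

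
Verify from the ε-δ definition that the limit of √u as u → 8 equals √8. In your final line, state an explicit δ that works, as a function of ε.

δ = min(8, √8·ε)

Suppose ε > 0. We want δ > 0 such that 0 < |u − 8| < δ implies |√u − √8| < ε.
Multiplying by the conjugate, |√u − √8| = |u − 8|/(√u + √8).
Restrict δ ≤ 8 so that |u − 8| < 8 forces u > 0, and then √u + √8 > √8.
Hence |√u − √8| < |u − 8|/√8, which is < ε once |u − 8| < √8·ε.
Take δ = min(8, √8·ε). If 0 < |u − 8| < δ then u > 0 and |√u − √8| < |u − 8|/√8 < ε.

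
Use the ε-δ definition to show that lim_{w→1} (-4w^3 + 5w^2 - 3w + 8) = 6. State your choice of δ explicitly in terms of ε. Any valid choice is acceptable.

Let ε > 0 be given. We want δ > 0 such that 0 < |w − 1| < δ implies |(-4w^3 + 5w^2 - 3w + 8) − 6| < ε.
(-4w^3 + 5w^2 - 3w + 8) − 6 = -4w^3 + 5w^2 - 3w + 2 = (w − 1)(-4w^2 + w - 2).
So |(-4w^3 + 5w^2 - 3w + 8) − 6| = |w − 1|·|-4w^2 + w - 2|.
Assume first that |w − 1| < 1, so |w| < 2. Then |-4w^2 + w - 2| ≤ 4·2^2 + 2 + 2 = 20.
Hence |(-4w^3 + 5w^2 - 3w + 8) − 6| ≤ 20|w − 1| < ε provided |w − 1| < ε/20.
Choosing δ = min(1, ε/20) ensures both conditions, hence |(-4w^3 + 5w^2 - 3w + 8) − 6| < ε.

δ = min(1, ε/20)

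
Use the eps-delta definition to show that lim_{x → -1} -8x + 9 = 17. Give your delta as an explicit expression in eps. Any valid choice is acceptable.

Let eps > 0. We need delta > 0 so that 0 < |x + 1| < delta implies |(-8x + 9) − 17| < eps.
|(-8x + 9) − 17| = |-8x - 8| = 8|x + 1|.
So 8|x + 1| < eps exactly when |x + 1| < eps/8.
Take delta = eps/8. If 0 < |x + 1| < delta then |(-8x + 9) − 17| = 8|x + 1| < 8·(eps/8) = eps.

delta = eps/8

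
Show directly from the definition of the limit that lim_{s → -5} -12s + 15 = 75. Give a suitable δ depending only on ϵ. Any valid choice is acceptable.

Fix ϵ > 0. We need δ > 0 so that 0 < |s + 5| < δ implies |(-12s + 15) − 75| < ϵ.
Since (-12s + 15) − 75 = -12(s + 5), we have |(-12s + 15) − 75| = 12|s + 5|.
So 12|s + 5| < ϵ exactly when |s + 5| < ϵ/12.
Choosing δ = ϵ/12 gives |(-12s + 15) − 75| = 12|s + 5| < ϵ whenever |s + 5| < δ.

δ = ϵ/12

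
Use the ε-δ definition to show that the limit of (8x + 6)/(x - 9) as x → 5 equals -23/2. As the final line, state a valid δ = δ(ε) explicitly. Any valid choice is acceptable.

δ = min(2, (4/39)ε)

Suppose ε > 0. We want δ > 0 with 0 < |x − 5| < δ ⇒ |(8x + 6)/(x - 9) + 23/2| < ε.
Combining over a common denominator, (8x + 6)/(x - 9) + 23/2 = [(8x + 6)·(-4) − 46·(x - 9)] / [(-4)·(x - 9)] = -78(x − 5) / ((-4)(x - 9)).
So |(8x + 6)/(x - 9) + 23/2| = 78|x − 5| / (4·|x − 9|).
Require δ ≤ 2, so |x − 9| ≥ |-4| − |x − 5| > 4 − 2 = 2.
Hence |(8x + 6)/(x - 9) + 23/2| < 78|x − 5|/(4·2) = (39/4)|x − 5|, which is < ε once |x − 5| < (4/39)ε.
Take δ = min(2, (4/39)ε). Then 0 < |x − 5| < δ forces both bounds, so |(8x + 6)/(x - 9) + 23/2| < ε.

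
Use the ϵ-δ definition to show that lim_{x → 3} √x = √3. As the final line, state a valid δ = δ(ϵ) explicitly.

Suppose ϵ > 0. We want δ > 0 such that 0 < |x − 3| < δ implies |√x − √3| < ϵ.
Multiplying by the conjugate, |√x − √3| = |x − 3|/(√x + √3).
Restrict δ ≤ 3 so that |x − 3| < 3 forces x > 0, and then √x + √3 > √3.
Hence |√x − √3| < |x − 3|/√3, which is < ϵ once |x − 3| < √3·ϵ.
Take δ = min(3, √3·ϵ). If 0 < |x − 3| < δ then x > 0 and |√x − √3| < |x − 3|/√3 < ϵ.

δ = min(3, √3·ϵ)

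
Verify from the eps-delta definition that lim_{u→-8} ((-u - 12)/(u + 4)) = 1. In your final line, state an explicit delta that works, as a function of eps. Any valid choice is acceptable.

Let eps > 0 be given. We want delta > 0 with 0 < |u + 8| < delta ⇒ |(-u - 12)/(u + 4) − 1| < eps.
Combining over a common denominator, (-u - 12)/(u + 4) − 1 = [(-u - 12)·(-4) − (-4)·(u + 4)] / [(-4)·(u + 4)] = 8(u + 8) / ((-4)(u + 4)).
So |(-u - 12)/(u + 4) − 1| = 8|u + 8| / (4·|u + 4|).
Require delta ≤ 2, so |u + 4| ≥ |-4| − |u + 8| > 4 − 2 = 2.
Hence |(-u - 12)/(u + 4) − 1| < 8|u + 8|/(4·2) = |u + 8|, which is < eps once |u + 8| < eps.
Take delta = min(2, eps). Then 0 < |u + 8| < delta forces both bounds, so |(-u - 12)/(u + 4) − 1| < eps.

delta = min(2, eps)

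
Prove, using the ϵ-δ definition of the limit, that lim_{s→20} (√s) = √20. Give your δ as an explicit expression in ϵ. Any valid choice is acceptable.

δ = min(20, √20·ϵ)

Fix ϵ > 0. We want δ > 0 such that 0 < |s − 20| < δ implies |√s − √20| < ϵ.
Rationalise: √s − √20 = (s − 20)/(√s + √20), so |√s − √20| = |s − 20|/(√s + √20).
Restrict δ ≤ 20 so that |s − 20| < 20 forces s > 0, and then √s + √20 > √20.
Hence |√s − √20| < |s − 20|/√20, which is < ϵ once |s − 20| < √20·ϵ.
Take δ = min(20, √20·ϵ). If 0 < |s − 20| < δ then s > 0 and |√s − √20| < |s − 20|/√20 < ϵ.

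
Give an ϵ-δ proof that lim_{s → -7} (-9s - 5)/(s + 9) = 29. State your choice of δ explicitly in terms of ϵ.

Let ϵ > 0 be given. We want δ > 0 with 0 < |s + 7| < δ ⇒ |(-9s - 5)/(s + 9) − 29| < ϵ.
Combining over a common denominator, (-9s - 5)/(s + 9) − 29 = [(-9s - 5)·2 − 58·(s + 9)] / [2·(s + 9)] = -76(s + 7) / (2(s + 9)).
So |(-9s - 5)/(s + 9) − 29| = 76|s + 7| / (2·|s + 9|).
Restrict δ ≤ 1. Then |s + 7| < 1 gives |s + 9| = |(s + 7) + 2| ≥ 2 − 1 = 1.
Hence |(-9s - 5)/(s + 9) − 29| < 76|s + 7|/(2·1) = 38|s + 7|, which is < ϵ once |s + 7| < (1/38)ϵ.
Take δ = min(1, (1/38)ϵ). Then 0 < |s + 7| < δ forces both bounds, so |(-9s - 5)/(s + 9) − 29| < ϵ.

δ = min(1, (1/38)ϵ)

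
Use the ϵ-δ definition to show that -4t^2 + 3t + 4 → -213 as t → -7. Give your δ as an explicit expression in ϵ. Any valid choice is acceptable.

δ = min(1, ϵ/63)

Let ϵ > 0. We want δ > 0 such that 0 < |t + 7| < δ implies |(-4t^2 + 3t + 4) + 213| < ϵ.
(-4t^2 + 3t + 4) + 213 = -4t^2 + 3t + 217 = (t + 7)(-4t + 31).
So |(-4t^2 + 3t + 4) + 213| = |t + 7|·|-4t + 31|.
Assume first that |t + 7| < 1, so |t| < 8. Then |-4t + 31| ≤ 4·8 + 31 = 63.
Hence |(-4t^2 + 3t + 4) + 213| ≤ 63|t + 7| < ϵ provided |t + 7| < ϵ/63.
Choosing δ = min(1, ϵ/63) ensures both conditions, hence |(-4t^2 + 3t + 4) + 213| < ϵ.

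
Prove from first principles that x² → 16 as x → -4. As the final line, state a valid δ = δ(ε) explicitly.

δ = min(2, ε/10)

Fix ε > 0. We seek δ > 0 with 0 < |x + 4| < δ ⇒ |x² − 16| < ε.
Factor: x² − 16 = (x + 4)(x - 4), so |x² − 16| = |x + 4|·|x - 4|.
Impose δ ≤ 2 so that |x| < 6; then |x - 4| ≤ 10.
Hence |x² − 16| ≤ 10|x + 4|, which is < ε once |x + 4| < ε/10.
Take δ = min(2, ε/10). If 0 < |x + 4| < δ then both bounds hold and |x² − 16| ≤ 10|x + 4| < 10·(ε/10) = ε.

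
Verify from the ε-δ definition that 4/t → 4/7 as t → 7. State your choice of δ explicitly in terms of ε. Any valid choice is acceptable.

Let ε > 0 be given. We seek δ > 0 such that 0 < |t − 7| < δ implies |4/t − (4/7)| < ε.
|4/t − (4/7)| = 4·|7 − t|/(7·|t|) = 4|t − 7|/(7|t|).
Require δ ≤ 7/2 so that |t| > 7 − 7/2 = 7/2, hence 7|t| > 49/2.
Then |4/t − (4/7)| < 4|t − 7|/(49/2), which is < ε when |t − 7| < (49/8)ε.
Take δ = min(7/2, (49/8)ε). Then 0 < |t − 7| < δ gives both |t − 7| < 7/2 and |t − 7| < (49/8)ε, so |4/t − (4/7)| < ε.

δ = min(7/2, (49/8)ε)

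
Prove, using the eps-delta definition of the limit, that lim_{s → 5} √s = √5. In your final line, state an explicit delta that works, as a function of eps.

delta = min(5, √5·eps)

Fix eps > 0. We want delta > 0 such that 0 < |s − 5| < delta implies |√s − √5| < eps.
Multiplying by the conjugate, |√s − √5| = |s − 5|/(√s + √5).
Restrict delta ≤ 5 so that |s − 5| < 5 forces s > 0, and then √s + √5 > √5.
Hence |√s − √5| < |s − 5|/√5, which is < eps once |s − 5| < √5·eps.
Take delta = min(5, √5·eps). If 0 < |s − 5| < delta then s > 0 and |√s − √5| < |s − 5|/√5 < eps.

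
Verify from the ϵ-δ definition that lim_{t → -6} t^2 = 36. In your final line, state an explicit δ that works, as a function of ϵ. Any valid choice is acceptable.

δ = min(2, ϵ/14)

Let ϵ > 0 be given. We seek δ > 0 with 0 < |t + 6| < δ ⇒ |t^2 − 36| < ϵ.
Factor: t^2 − 36 = (t + 6)(t - 6), so |t^2 − 36| = |t + 6|·|t - 6|.
Restrict δ ≤ 2. Then |t + 6| < 2 gives |t| < 8, so by the triangle inequality |t - 6| ≤ 8 + 6 = 14.
Hence |t^2 − 36| ≤ 14|t + 6|, which is < ϵ once |t + 6| < ϵ/14.
Take δ = min(2, ϵ/14). If 0 < |t + 6| < δ then both bounds hold and |t^2 − 36| ≤ 14|t + 6| < 14·(ϵ/14) = ϵ.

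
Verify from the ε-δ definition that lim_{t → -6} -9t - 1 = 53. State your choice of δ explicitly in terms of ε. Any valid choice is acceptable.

δ = ε/9

Let ε > 0 be given. We need δ > 0 so that 0 < |t + 6| < δ implies |(-9t - 1) − 53| < ε.
|(-9t - 1) − 53| = |-9t - 54| = 9|t + 6|.
Thus it suffices that |t + 6| < ε/9.
Take δ = ε/9. If 0 < |t + 6| < δ then |(-9t - 1) − 53| = 9|t + 6| < 9·(ε/9) = ε.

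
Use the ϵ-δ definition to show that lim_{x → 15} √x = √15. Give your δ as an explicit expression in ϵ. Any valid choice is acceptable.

δ = min(15, √15·ϵ)

Let ϵ > 0. We want δ > 0 such that 0 < |x − 15| < δ implies |√x − √15| < ϵ.
Rationalise: √x − √15 = (x − 15)/(√x + √15), so |√x − √15| = |x − 15|/(√x + √15).
Restrict δ ≤ 15 so that |x − 15| < 15 forces x > 0, and then √x + √15 > √15.
Hence |√x − √15| < |x − 15|/√15, which is < ϵ once |x − 15| < √15·ϵ.
Take δ = min(15, √15·ϵ). If 0 < |x − 15| < δ then x > 0 and |√x − √15| < |x − 15|/√15 < ϵ.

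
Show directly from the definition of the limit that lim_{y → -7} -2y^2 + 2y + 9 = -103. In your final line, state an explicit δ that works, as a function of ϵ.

Suppose ϵ > 0. We want δ > 0 such that 0 < |y + 7| < δ implies |(-2y^2 + 2y + 9) + 103| < ϵ.
(-2y^2 + 2y + 9) + 103 = -2y^2 + 2y + 112 = (y + 7)(-2y + 16).
So |(-2y^2 + 2y + 9) + 103| = |y + 7|·|-2y + 16|.
Assume first that |y + 7| < 1, so |y| < 8. Then |-2y + 16| ≤ 2·8 + 16 = 32.
Hence |(-2y^2 + 2y + 9) + 103| ≤ 32|y + 7| < ϵ provided |y + 7| < ϵ/32.
Take δ = min(1, ϵ/32). Then 0 < |y + 7| < δ gives both |y + 7| < 1 and |y + 7| < ϵ/32, so |(-2y^2 + 2y + 9) + 103| < ϵ.

δ = min(1, ϵ/32)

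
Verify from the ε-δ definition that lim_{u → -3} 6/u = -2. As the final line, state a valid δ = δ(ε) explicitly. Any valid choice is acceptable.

δ = min(3/2, (3/4)ε)

Fix ε > 0. We seek δ > 0 such that 0 < |u + 3| < δ implies |6/u + 2| < ε.
|6/u + 2| = 6·|-3 − u|/(3·|u|) = 6|u + 3|/(3|u|).
Restrict δ ≤ 3/2. Then |u + 3| < 3/2 gives |u| > 3/2, so 3|u| > 9/2.
Then |6/u + 2| < 6|u + 3|/(9/2), which is < ε when |u + 3| < (3/4)ε.
Take δ = min(3/2, (3/4)ε). Then 0 < |u + 3| < δ gives both |u + 3| < 3/2 and |u + 3| < (3/4)ε, so |6/u + 2| < ε.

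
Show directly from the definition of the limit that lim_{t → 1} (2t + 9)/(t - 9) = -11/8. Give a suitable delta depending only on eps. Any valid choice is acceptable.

Fix eps > 0. We want delta > 0 with 0 < |t − 1| < delta ⇒ |(2t + 9)/(t - 9) + 11/8| < eps.
Combining over a common denominator, (2t + 9)/(t - 9) + 11/8 = [(2t + 9)·(-8) − 11·(t - 9)] / [(-8)·(t - 9)] = -27(t − 1) / ((-8)(t - 9)).
So |(2t + 9)/(t - 9) + 11/8| = 27|t − 1| / (8·|t − 9|).
Require delta ≤ 4, so |t − 9| ≥ |-8| − |t − 1| > 8 − 4 = 4.
Hence |(2t + 9)/(t - 9) + 11/8| < 27|t − 1|/(8·4) = (27/32)|t − 1|, which is < eps once |t − 1| < (32/27)eps.
Take delta = min(4, (32/27)eps). Then 0 < |t − 1| < delta forces both bounds, so |(2t + 9)/(t - 9) + 11/8| < eps.

delta = min(4, (32/27)eps)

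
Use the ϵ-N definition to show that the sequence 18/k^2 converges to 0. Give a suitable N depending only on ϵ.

N = (18/ϵ)^{1/2}

Fix ϵ > 0. For k ≥ 1, |18/k^2 − 0| = 18/k^2.
18/k^2 < ϵ ⇔ k^2 > 18/ϵ ⇔ k > (18/ϵ)^{1/2}.
Take N = (18/ϵ)^{1/2}. Then k > N implies 18/k^2 < ϵ.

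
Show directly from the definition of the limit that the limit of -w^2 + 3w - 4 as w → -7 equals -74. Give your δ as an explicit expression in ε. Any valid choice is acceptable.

Let ε > 0. We want δ > 0 such that 0 < |w + 7| < δ implies |(-w^2 + 3w - 4) + 74| < ε.
(-w^2 + 3w - 4) + 74 = -w^2 + 3w + 70 = (w + 7)(-w + 10).
So |(-w^2 + 3w - 4) + 74| = |w + 7|·|-w + 10|.
Require δ ≤ 1. Then |w + 7| < 1 gives |w| < 8, and by the triangle inequality |-w + 10| ≤ 8 + 10 = 18.
Hence |(-w^2 + 3w - 4) + 74| ≤ 18|w + 7| < ε provided |w + 7| < ε/18.
Take δ = min(1, ε/18). Then 0 < |w + 7| < δ gives both |w + 7| < 1 and |w + 7| < ε/18, so |(-w^2 + 3w - 4) + 74| < ε.

δ = min(1, ε/18)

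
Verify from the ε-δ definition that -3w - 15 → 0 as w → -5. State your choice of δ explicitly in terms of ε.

Let ε > 0. We need δ > 0 so that 0 < |w + 5| < δ implies |(-3w - 15)| < ε.
|(-3w - 15)| = |-3w - 15| = 3|w + 5|.
So 3|w + 5| < ε exactly when |w + 5| < ε/3.
Choosing δ = ε/3 gives |(-3w - 15)| = 3|w + 5| < ε whenever |w + 5| < δ.

δ = ε/3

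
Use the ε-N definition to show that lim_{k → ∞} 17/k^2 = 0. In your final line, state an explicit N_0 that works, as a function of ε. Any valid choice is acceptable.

Let ε > 0 be given. For k ≥ 1, |17/k^2 − 0| = 17/k^2.
17/k^2 < ε ⇔ k^2 > 17/ε ⇔ k > (17/ε)^{1/2}.
Take N_0 = (17/ε)^{1/2}. Then k > N_0 implies 17/k^2 < ε.

N_0 = (17/ε)^{1/2}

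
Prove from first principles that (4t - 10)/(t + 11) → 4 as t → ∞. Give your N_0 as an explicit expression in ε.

Let ε > 0 be given. We seek N_0 > 0 such that t > N_0 implies |(4t - 10)/(t + 11) − 4| < ε.
(4t - 10)/(t + 11) − 4 = ((4t - 10) − 4(t + 11)) / ((t + 11)) = -54/((t + 11)).
For t > 0 we have t + 11 > t, so |(4t - 10)/(t + 11) − 4| = 54/((t + 11)) < 54/(t) = 54/t.
Thus |(4t - 10)/(t + 11) − 4| < ε whenever t > 54/ε.
Take N_0 = 54/ε. If t > N_0 then |(4t - 10)/(t + 11) − 4| < 54/t < ε.

N_0 = 54/ε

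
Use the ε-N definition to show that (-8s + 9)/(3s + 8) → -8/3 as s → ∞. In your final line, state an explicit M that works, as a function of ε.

Suppose ε > 0. We seek M > 0 such that s > M implies |(-8s + 9)/(3s + 8) + 8/3| < ε.
(-8s + 9)/(3s + 8) + 8/3 = (3(-8s + 9) − (-8)(3s + 8)) / (3(3s + 8)) = 91/(3(3s + 8)).
For s > 0 we have 3s + 8 > 3s, so |(-8s + 9)/(3s + 8) + 8/3| = 91/(3(3s + 8)) < 91/(3·3s) = (91/9)/s.
Thus |(-8s + 9)/(3s + 8) + 8/3| < ε whenever s > (91/9)/ε.
Take M = (91/9)/ε. If s > M then |(-8s + 9)/(3s + 8) + 8/3| < (91/9)/s < ε.

M = (91/9)/ε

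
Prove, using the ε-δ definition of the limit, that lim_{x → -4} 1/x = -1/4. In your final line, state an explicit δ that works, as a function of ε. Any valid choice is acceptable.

δ = min(2, 8ε)

Suppose ε > 0. We seek δ > 0 such that 0 < |x + 4| < δ implies |1/x + 1/4| < ε.
|1/x + 1/4| = |-4 − x|/(4·|x|) = |x + 4|/(4|x|).
Restrict δ ≤ 2. Then |x + 4| < 2 gives |x| > 2, so 4|x| > 8.
Then |1/x + 1/4| < |x + 4|/8, which is < ε when |x + 4| < 8ε.
Take δ = min(2, 8ε). Then 0 < |x + 4| < δ gives both |x + 4| < 2 and |x + 4| < 8ε, so |1/x + 1/4| < ε.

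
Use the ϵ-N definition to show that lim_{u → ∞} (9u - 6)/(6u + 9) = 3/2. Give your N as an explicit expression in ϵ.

N = (13/4)/ϵ

Let ϵ > 0. We seek N > 0 such that u > N implies |(9u - 6)/(6u + 9) − (3/2)| < ϵ.
(9u - 6)/(6u + 9) − (3/2) = (6(9u - 6) − 9(6u + 9)) / (6(6u + 9)) = -117/(6(6u + 9)).
For u > 0 we have 6u + 9 > 6u, so |(9u - 6)/(6u + 9) − (3/2)| = 117/(6(6u + 9)) < 117/(6·6u) = (13/4)/u.
Thus |(9u - 6)/(6u + 9) − (3/2)| < ϵ whenever u > (13/4)/ϵ.
Take N = (13/4)/ϵ. If u > N then |(9u - 6)/(6u + 9) − (3/2)| < (13/4)/u < ϵ.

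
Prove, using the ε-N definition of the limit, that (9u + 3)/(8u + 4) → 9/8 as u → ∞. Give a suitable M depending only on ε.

M = (3/16)/ε

Let ε > 0. We seek M > 0 such that u > M implies |(9u + 3)/(8u + 4) − (9/8)| < ε.
(9u + 3)/(8u + 4) − (9/8) = (8(9u + 3) − 9(8u + 4)) / (8(8u + 4)) = -12/(8(8u + 4)).
For u > 0 we have 8u + 4 > 8u, so |(9u + 3)/(8u + 4) − (9/8)| = 12/(8(8u + 4)) < 12/(8·8u) = (3/16)/u.
Thus |(9u + 3)/(8u + 4) − (9/8)| < ε whenever u > (3/16)/ε.
Take M = (3/16)/ε. If u > M then |(9u + 3)/(8u + 4) − (9/8)| < (3/16)/u < ε.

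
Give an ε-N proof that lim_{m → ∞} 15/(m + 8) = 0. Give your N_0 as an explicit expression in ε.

Let ε > 0 be given. For m ≥ 1, |15/(m + 8) − 0| = 15/(m + 8) ≤ 15/m.
We need 15/m < ε, i.e. m > 15/ε.
Take N_0 = 15/ε. If m > N_0 then |15/(m + 8)| ≤ 15/m < ε.

N_0 = 15/ε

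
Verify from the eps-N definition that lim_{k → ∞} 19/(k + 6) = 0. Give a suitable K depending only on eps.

K = 19/eps

Suppose eps > 0. For k ≥ 1, |19/(k + 6) − 0| = 19/(k + 6) ≤ 19/k.
We need 19/k < eps, i.e. k > 19/eps.
Take K = 19/eps. If k > K then |19/(k + 6)| ≤ 19/k < eps.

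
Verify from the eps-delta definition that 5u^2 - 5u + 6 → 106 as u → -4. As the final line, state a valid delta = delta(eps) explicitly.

delta = min(1, eps/50)

Let eps > 0. We want delta > 0 such that 0 < |u + 4| < delta implies |(5u^2 - 5u + 6) − 106| < eps.
(5u^2 - 5u + 6) − 106 = 5u^2 - 5u - 100 = (u + 4)(5u - 25).
So |(5u^2 - 5u + 6) − 106| = |u + 4|·|5u - 25|.
Require delta ≤ 1. Then |u + 4| < 1 gives |u| < 5, and by the triangle inequality |5u - 25| ≤ 5·5 + 25 = 50.
Hence |(5u^2 - 5u + 6) − 106| ≤ 50|u + 4| < eps provided |u + 4| < eps/50.
Choosing delta = min(1, eps/50) ensures both conditions, hence |(5u^2 - 5u + 6) − 106| < eps.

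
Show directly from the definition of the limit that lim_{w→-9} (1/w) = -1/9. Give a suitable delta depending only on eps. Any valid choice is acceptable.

Let eps > 0. We seek delta > 0 such that 0 < |w + 9| < delta implies |1/w + 1/9| < eps.
|1/w + 1/9| = |-9 − w|/(9·|w|) = |w + 9|/(9|w|).
Restrict delta ≤ 9/2. Then |w + 9| < 9/2 gives |w| > 9/2, so 9|w| > 81/2.
Then |1/w + 1/9| < |w + 9|/(81/2), which is < eps when |w + 9| < (81/2)eps.
Take delta = min(9/2, (81/2)eps). Then 0 < |w + 9| < delta gives both |w + 9| < 9/2 and |w + 9| < (81/2)eps, so |1/w + 1/9| < eps.

delta = min(9/2, (81/2)eps)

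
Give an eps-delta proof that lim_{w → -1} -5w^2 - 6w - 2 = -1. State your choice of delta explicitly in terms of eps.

Let eps > 0 be given. We want delta > 0 such that 0 < |w + 1| < delta implies |(-5w^2 - 6w - 2) + 1| < eps.
(-5w^2 - 6w - 2) + 1 = -5w^2 - 6w - 1 = (w + 1)(-5w - 1).
So |(-5w^2 - 6w - 2) + 1| = |w + 1|·|-5w - 1|.
Assume first that |w + 1| < 1, so |w| < 2. Then |-5w - 1| ≤ 5·2 + 1 = 11.
Hence |(-5w^2 - 6w - 2) + 1| ≤ 11|w + 1| < eps provided |w + 1| < eps/11.
Take delta = min(1, eps/11). Then 0 < |w + 1| < delta gives both |w + 1| < 1 and |w + 1| < eps/11, so |(-5w^2 - 6w - 2) + 1| < eps.

delta = min(1, eps/11)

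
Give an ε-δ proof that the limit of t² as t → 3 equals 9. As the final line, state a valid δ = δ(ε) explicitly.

Suppose ε > 0. We seek δ > 0 with 0 < |t − 3| < δ ⇒ |t² − 9| < ε.
Factor: t² − 9 = (t − 3)(t + 3), so |t² − 9| = |t − 3|·|t + 3|.
Impose δ ≤ 1 so that |t| < 4; then |t + 3| ≤ 7.
Hence |t² − 9| ≤ 7|t − 3|, which is < ε once |t − 3| < ε/7.
Take δ = min(1, ε/7). If 0 < |t − 3| < δ then both bounds hold and |t² − 9| ≤ 7|t − 3| < 7·(ε/7) = ε.

δ = min(1, ε/7)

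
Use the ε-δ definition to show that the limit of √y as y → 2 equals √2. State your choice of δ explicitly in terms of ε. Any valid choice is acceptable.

Fix ε > 0. We want δ > 0 such that 0 < |y − 2| < δ implies |√y − √2| < ε.
Rationalise: √y − √2 = (y − 2)/(√y + √2), so |√y − √2| = |y − 2|/(√y + √2).
Restrict δ ≤ 2 so that |y − 2| < 2 forces y > 0, and then √y + √2 > √2.
Hence |√y − √2| < |y − 2|/√2, which is < ε once |y − 2| < √2·ε.
Take δ = min(2, √2·ε). If 0 < |y − 2| < δ then y > 0 and |√y − √2| < |y − 2|/√2 < ε.

δ = min(2, √2·ε)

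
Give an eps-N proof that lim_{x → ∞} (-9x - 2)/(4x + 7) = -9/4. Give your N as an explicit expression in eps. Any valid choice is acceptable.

Let eps > 0 be given. We seek N > 0 such that x > N implies |(-9x - 2)/(4x + 7) + 9/4| < eps.
(-9x - 2)/(4x + 7) + 9/4 = (4(-9x - 2) − (-9)(4x + 7)) / (4(4x + 7)) = 55/(4(4x + 7)).
For x > 0 we have 4x + 7 > 4x, so |(-9x - 2)/(4x + 7) + 9/4| = 55/(4(4x + 7)) < 55/(4·4x) = (55/16)/x.
Thus |(-9x - 2)/(4x + 7) + 9/4| < eps whenever x > (55/16)/eps.
Take N = (55/16)/eps. If x > N then |(-9x - 2)/(4x + 7) + 9/4| < (55/16)/x < eps.

N = (55/16)/eps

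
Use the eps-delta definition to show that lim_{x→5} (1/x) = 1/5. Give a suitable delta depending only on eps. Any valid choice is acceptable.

delta = min(5/2, (25/2)eps)

Let eps > 0. We seek delta > 0 such that 0 < |x − 5| < delta implies |1/x − (1/5)| < eps.
|1/x − (1/5)| = |5 − x|/(5·|x|) = |x − 5|/(5|x|).
Restrict delta ≤ 5/2. Then |x − 5| < 5/2 gives |x| > 5/2, so 5|x| > 25/2.
Then |1/x − (1/5)| < |x − 5|/(25/2), which is < eps when |x − 5| < (25/2)eps.
Take delta = min(5/2, (25/2)eps). Then 0 < |x − 5| < delta gives both |x − 5| < 5/2 and |x − 5| < (25/2)eps, so |1/x − (1/5)| < eps.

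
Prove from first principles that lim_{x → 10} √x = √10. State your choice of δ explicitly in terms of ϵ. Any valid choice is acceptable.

δ = min(10, √10·ϵ)

Fix ϵ > 0. We want δ > 0 such that 0 < |x − 10| < δ implies |√x − √10| < ϵ.
Rationalise: √x − √10 = (x − 10)/(√x + √10), so |√x − √10| = |x − 10|/(√x + √10).
Restrict δ ≤ 10 so that |x − 10| < 10 forces x > 0, and then √x + √10 > √10.
Hence |√x − √10| < |x − 10|/√10, which is < ϵ once |x − 10| < √10·ϵ.
Take δ = min(10, √10·ϵ). If 0 < |x − 10| < δ then x > 0 and |√x − √10| < |x − 10|/√10 < ϵ.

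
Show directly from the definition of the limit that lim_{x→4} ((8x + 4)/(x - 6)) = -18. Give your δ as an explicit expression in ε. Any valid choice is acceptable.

Let ε > 0. We want δ > 0 with 0 < |x − 4| < δ ⇒ |(8x + 4)/(x - 6) + 18| < ε.
Combining over a common denominator, (8x + 4)/(x - 6) + 18 = [(8x + 4)·(-2) − 36·(x - 6)] / [(-2)·(x - 6)] = -52(x − 4) / ((-2)(x - 6)).
So |(8x + 4)/(x - 6) + 18| = 52|x − 4| / (2·|x − 6|).
Restrict δ ≤ 1. Then |x − 4| < 1 gives |x − 6| = |(x − 4) + (-2)| ≥ 2 − 1 = 1.
Hence |(8x + 4)/(x - 6) + 18| < 52|x − 4|/(2·1) = 26|x − 4|, which is < ε once |x − 4| < (1/26)ε.
Take δ = min(1, (1/26)ε). Then 0 < |x − 4| < δ forces both bounds, so |(8x + 4)/(x - 6) + 18| < ε.

δ = min(1, (1/26)ε)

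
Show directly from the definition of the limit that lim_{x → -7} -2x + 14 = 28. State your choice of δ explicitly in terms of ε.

Fix ε > 0. We need δ > 0 so that 0 < |x + 7| < δ implies |(-2x + 14) − 28| < ε.
|(-2x + 14) − 28| = |-2x - 14| = 2|x + 7|.
Thus it suffices that |x + 7| < ε/2.
Take δ = ε/2. If 0 < |x + 7| < δ then |(-2x + 14) − 28| = 2|x + 7| < 2·(ε/2) = ε.

δ = ε/2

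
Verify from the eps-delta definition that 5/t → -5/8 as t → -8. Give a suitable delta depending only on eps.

Let eps > 0 be given. We seek delta > 0 such that 0 < |t + 8| < delta implies |5/t + 5/8| < eps.
|5/t + 5/8| = 5·|-8 − t|/(8·|t|) = 5|t + 8|/(8|t|).
Require delta ≤ 4 so that |t| > 8 − 4 = 4, hence 8|t| > 32.
Then |5/t + 5/8| < 5|t + 8|/32, which is < eps when |t + 8| < (32/5)eps.
Take delta = min(4, (32/5)eps). Then 0 < |t + 8| < delta gives both |t + 8| < 4 and |t + 8| < (32/5)eps, so |5/t + 5/8| < eps.

delta = min(4, (32/5)eps)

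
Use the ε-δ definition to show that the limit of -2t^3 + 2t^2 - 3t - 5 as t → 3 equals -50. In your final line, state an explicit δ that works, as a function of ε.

Suppose ε > 0. We want δ > 0 such that 0 < |t − 3| < δ implies |(-2t^3 + 2t^2 - 3t - 5) + 50| < ε.
(-2t^3 + 2t^2 - 3t - 5) + 50 = -2t^3 + 2t^2 - 3t + 45 = (t − 3)(-2t^2 - 4t - 15).
So |(-2t^3 + 2t^2 - 3t - 5) + 50| = |t − 3|·|-2t^2 - 4t - 15|.
Require δ ≤ 2. Then |t − 3| < 2 gives |t| < 5, and by the triangle inequality |-2t^2 - 4t - 15| ≤ 2·5^2 + 4·5 + 15 = 85.
Hence |(-2t^3 + 2t^2 - 3t - 5) + 50| ≤ 85|t − 3| < ε provided |t − 3| < ε/85.
Choosing δ = min(2, ε/85) ensures both conditions, hence |(-2t^3 + 2t^2 - 3t - 5) + 50| < ε.

δ = min(2, ε/85)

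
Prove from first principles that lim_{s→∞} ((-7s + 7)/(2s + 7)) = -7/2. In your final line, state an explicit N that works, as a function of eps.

N = (63/4)/eps

Fix eps > 0. We seek N > 0 such that s > N implies |(-7s + 7)/(2s + 7) + 7/2| < eps.
(-7s + 7)/(2s + 7) + 7/2 = (2(-7s + 7) − (-7)(2s + 7)) / (2(2s + 7)) = 63/(2(2s + 7)).
For s > 0 we have 2s + 7 > 2s, so |(-7s + 7)/(2s + 7) + 7/2| = 63/(2(2s + 7)) < 63/(2·2s) = (63/4)/s.
Thus |(-7s + 7)/(2s + 7) + 7/2| < eps whenever s > (63/4)/eps.
Take N = (63/4)/eps. If s > N then |(-7s + 7)/(2s + 7) + 7/2| < (63/4)/s < eps.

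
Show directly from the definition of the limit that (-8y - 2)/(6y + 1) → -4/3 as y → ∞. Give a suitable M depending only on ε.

M = (1/9)/ε

Fix ε > 0. We seek M > 0 such that y > M implies |(-8y - 2)/(6y + 1) + 4/3| < ε.
(-8y - 2)/(6y + 1) + 4/3 = (6(-8y - 2) − (-8)(6y + 1)) / (6(6y + 1)) = -4/(6(6y + 1)).
For y > 0 we have 6y + 1 > 6y, so |(-8y - 2)/(6y + 1) + 4/3| = 4/(6(6y + 1)) < 4/(6·6y) = (1/9)/y.
Thus |(-8y - 2)/(6y + 1) + 4/3| < ε whenever y > (1/9)/ε.
Take M = (1/9)/ε. If y > M then |(-8y - 2)/(6y + 1) + 4/3| < (1/9)/y < ε.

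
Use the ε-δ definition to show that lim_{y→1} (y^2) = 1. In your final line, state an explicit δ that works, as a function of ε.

δ = min(1, ε/3)

Let ε > 0 be given. We seek δ > 0 with 0 < |y − 1| < δ ⇒ |y^2 − 1| < ε.
Factor: y^2 − 1 = (y − 1)(y + 1), so |y^2 − 1| = |y − 1|·|y + 1|.
Impose δ ≤ 1 so that |y| < 2; then |y + 1| ≤ 3.
Hence |y^2 − 1| ≤ 3|y − 1|, which is < ε once |y − 1| < ε/3.
Take δ = min(1, ε/3). If 0 < |y − 1| < δ then both bounds hold and |y^2 − 1| ≤ 3|y − 1| < 3·(ε/3) = ε.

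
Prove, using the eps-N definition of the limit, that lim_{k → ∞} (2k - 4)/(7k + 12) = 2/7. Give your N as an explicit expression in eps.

N = (52/49)/eps

Suppose eps > 0. For k ≥ 1, |(2k - 4)/(7k + 12) − (2/7)| = |-52|/(7(7k + 12)) = 52/(7(7k + 12)).
Since 7k + 12 ≥ 7k for k ≥ 1, this is ≤ 52/(7·7k) = (52/49)/k.
So |(2k - 4)/(7k + 12) − (2/7)| < eps whenever k > (52/49)/eps.
Take N = (52/49)/eps. If k > N then |(2k - 4)/(7k + 12) − (2/7)| ≤ (52/49)/k < eps.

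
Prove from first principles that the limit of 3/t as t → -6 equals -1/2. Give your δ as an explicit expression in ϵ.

δ = min(3, 6ϵ)

Let ϵ > 0. We seek δ > 0 such that 0 < |t + 6| < δ implies |3/t + 1/2| < ϵ.
|3/t + 1/2| = 3·|-6 − t|/(6·|t|) = 3|t + 6|/(6|t|).
Restrict δ ≤ 3. Then |t + 6| < 3 gives |t| > 3, so 6|t| > 18.
Then |3/t + 1/2| < 3|t + 6|/18, which is < ϵ when |t + 6| < 6ϵ.
Take δ = min(3, 6ϵ). Then 0 < |t + 6| < δ gives both |t + 6| < 3 and |t + 6| < 6ϵ, so |3/t + 1/2| < ϵ.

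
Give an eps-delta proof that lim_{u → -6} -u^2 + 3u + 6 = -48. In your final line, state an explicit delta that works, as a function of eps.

Suppose eps > 0. We want delta > 0 such that 0 < |u + 6| < delta implies |(-u^2 + 3u + 6) + 48| < eps.
(-u^2 + 3u + 6) + 48 = -u^2 + 3u + 54 = (u + 6)(-u + 9).
So |(-u^2 + 3u + 6) + 48| = |u + 6|·|-u + 9|.
Require delta ≤ 2. Then |u + 6| < 2 gives |u| < 8, and by the triangle inequality |-u + 9| ≤ 8 + 9 = 17.
Hence |(-u^2 + 3u + 6) + 48| ≤ 17|u + 6| < eps provided |u + 6| < eps/17.
Take delta = min(2, eps/17). Then 0 < |u + 6| < delta gives both |u + 6| < 2 and |u + 6| < eps/17, so |(-u^2 + 3u + 6) + 48| < eps.

delta = min(2, eps/17)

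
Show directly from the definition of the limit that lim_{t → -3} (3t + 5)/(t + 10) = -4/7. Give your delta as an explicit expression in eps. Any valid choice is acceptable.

Fix eps > 0. We want delta > 0 with 0 < |t + 3| < delta ⇒ |(3t + 5)/(t + 10) + 4/7| < eps.
Combining over a common denominator, (3t + 5)/(t + 10) + 4/7 = [(3t + 5)·7 − (-4)·(t + 10)] / [7·(t + 10)] = 25(t + 3) / (7(t + 10)).
So |(3t + 5)/(t + 10) + 4/7| = 25|t + 3| / (7·|t + 10|).
Restrict delta ≤ 7/2. Then |t + 3| < 7/2 gives |t + 10| = |(t + 3) + 7| ≥ 7 − 7/2 = 7/2.
Hence |(3t + 5)/(t + 10) + 4/7| < 25|t + 3|/(7·(7/2)) = (50/49)|t + 3|, which is < eps once |t + 3| < (49/50)eps.
Take delta = min(7/2, (49/50)eps). Then 0 < |t + 3| < delta forces both bounds, so |(3t + 5)/(t + 10) + 4/7| < eps.

delta = min(7/2, (49/50)eps)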